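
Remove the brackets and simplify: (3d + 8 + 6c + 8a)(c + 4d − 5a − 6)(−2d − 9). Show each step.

(3d + 8 + 6c + 8a)(c + 4d − 5a − 6)(−2d − 9)
= (3cd + 12d^2 − 15ad − 18d + 8c + 32d − 40a − 48 + 6c^2 + 24cd − 30ac − 36c + 8ac + 32ad − 40a^2 − 48a)(−2d − 9)    [distributive law]
= (27cd + 12d^2 + 17ad + 14d − 28c − 88a − 48 + 6c^2 − 22ac − 40a^2)(−2d − 9)    [combine like terms]
= −54cd^2 − 243cd − 24d^3 − 108d^2 − 34ad^2 − 153ad − 28d^2 − 126d + 56cd + 252c + 176ad + 792a + 96d + 432 − 12c^2d − 54c^2 + 44acd + 198ac + 80a^2d + 360a^2    [distributive law]
= −54cd^2 − 187cd − 24d^3 − 136d^2 − 34ad^2 + 23ad − 30d + 252c + 792a + 432 − 12c^2d − 54c^2 + 44acd + 198ac + 80a^2d + 360a^2    [combine like terms]

−54cd^2 − 187cd − 24d^3 − 136d^2 − 34ad^2 + 23ad − 30d + 252c + 792a + 432 − 12c^2d − 54c^2 + 44acd + 198ac + 80a^2d + 360a^2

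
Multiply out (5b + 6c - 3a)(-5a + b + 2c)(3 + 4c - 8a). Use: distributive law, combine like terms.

-84ab - 240abc + 224a²b + 15b² + 20b²c - 40ab² + 48bc + 64bc² - 108ac - 240ac² + 348a²c + 36c² + 48c³ + 45a² - 120a³

(5b + 6c - 3a)(-5a + b + 2c)(3 + 4c - 8a)
= (-25ab + 5b² + 10bc - 30ac + 6bc + 12c² + 15a² - 3ab - 6ac)(3 + 4c - 8a)    [distributive law]
= (-28ab + 5b² + 16bc - 36ac + 12c² + 15a²)(3 + 4c - 8a)    [combine like terms]
= -84ab - 112abc + 224a²b + 15b² + 20b²c - 40ab² + 48bc + 64bc² - 128abc - 108ac - 144ac² + 288a²c + 36c² + 48c³ - 96ac² + 45a² + 60a²c - 120a³    [distributive law]
= -84ab - 240abc + 224a²b + 15b² + 20b²c - 40ab² + 48bc + 64bc² - 108ac - 240ac² + 348a²c + 36c² + 48c³ + 45a² - 120a³    [combine like terms]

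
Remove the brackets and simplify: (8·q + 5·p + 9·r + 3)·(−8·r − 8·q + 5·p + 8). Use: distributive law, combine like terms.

−136·q·r − 64·q^2 + 40·q + 5·p·r + 25·p^2 + 55·p − 72·r^2 + 48·r + 24

(8·q + 5·p + 9·r + 3)·(−8·r − 8·q + 5·p + 8)
= −64·q·r − 64·q^2 + 40·p·q + 64·q − 40·p·r − 40·p·q + 25·p^2 + 40·p − 72·r^2 − 72·q·r + 45·p·r + 72·r − 24·r − 24·q + 15·p + 24    [distributive law]
= −136·q·r − 64·q^2 + 40·q + 5·p·r + 25·p^2 + 55·p − 72·r^2 + 48·r + 24    [combine like terms]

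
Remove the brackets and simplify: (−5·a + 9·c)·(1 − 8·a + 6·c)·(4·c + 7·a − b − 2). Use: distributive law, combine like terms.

247·a·c − 115·a² + 5·a·b + 10·a − 554·a²·c + 280·a³ − 40·a²·b − 30·a·c² + 102·a·b·c − 72·c² − 9·b·c − 18·c + 216·c³ − 54·b·c²

(−5·a + 9·c)·(1 − 8·a + 6·c)·(4·c + 7·a − b − 2)
= (−5·a + 40·a² − 30·a·c + 9·c − 72·a·c + 54·c²)·(4·c + 7·a − b − 2)    [distributive law]
= (−5·a + 40·a² − 102·a·c + 9·c + 54·c²)·(4·c + 7·a − b − 2)    [combine like terms]
= −20·a·c − 35·a² + 5·a·b + 10·a + 160·a²·c + 280·a³ − 40·a²·b − 80·a² − 408·a·c² − 714·a²·c + 102·a·b·c + 204·a·c + 36·c² + 63·a·c − 9·b·c − 18·c + 216·c³ + 378·a·c² − 54·b·c² − 108·c²    [distributive law]
= 247·a·c − 115·a² + 5·a·b + 10·a − 554·a²·c + 280·a³ − 40·a²·b − 30·a·c² + 102·a·b·c − 72·c² − 9·b·c − 18·c + 216·c³ − 54·b·c²    [combine like terms]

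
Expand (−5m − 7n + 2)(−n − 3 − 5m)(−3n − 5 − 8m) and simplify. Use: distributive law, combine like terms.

(−5m − 7n + 2)(−n − 3 − 5m)(−3n − 5 − 8m)
= (5mn + 15m + 25m^2 + 7n^2 + 21n + 35mn − 2n − 6 − 10m)(−3n − 5 − 8m)    [distributive law]
= (40mn + 5m + 25m^2 + 7n^2 + 19n − 6)(−3n − 5 − 8m)    [combine like terms]
= −120mn^2 − 200mn − 320m^2n − 15mn − 25m − 40m^2 − 75m^2n − 125m^2 − 200m^3 − 21n^3 − 35n^2 − 56mn^2 − 57n^2 − 95n − 152mn + 18n + 30 + 48m    [distributive law]
= −176mn^2 − 367mn − 395m^2n + 23m − 165m^2 − 200m^3 − 21n^3 − 92n^2 − 77n + 30    [combine like terms]

−176mn^2 − 367mn − 395m^2n + 23m − 165m^2 − 200m^3 − 21n^3 − 92n^2 − 77n + 30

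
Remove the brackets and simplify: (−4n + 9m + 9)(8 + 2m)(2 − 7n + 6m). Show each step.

(−4n + 9m + 9)(8 + 2m)(2 − 7n + 6m)
= (−32n − 8mn + 72m + 18m² + 72 + 18m)(2 − 7n + 6m)    [distributive law]
= (−32n − 8mn + 90m + 18m² + 72)(2 − 7n + 6m)    [combine like terms]
= −64n + 224n² − 192mn − 16mn + 56mn² − 48m²n + 180m − 630mn + 540m² + 36m² − 126m²n + 108m³ + 144 − 504n + 432m    [distributive law]
= −568n + 224n² − 838mn + 56mn² − 174m²n + 612m + 576m² + 108m³ + 144    [combine like terms]

−568n + 224n² − 838mn + 56mn² − 174m²n + 612m + 576m² + 108m³ + 144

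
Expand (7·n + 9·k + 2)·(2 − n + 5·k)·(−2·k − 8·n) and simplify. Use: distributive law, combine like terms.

−248·k·n − 96·n^2 − 194·k·n^2 + 56·n^3 − 412·k^2·n − 56·k^2 − 90·k^3 − 8·k − 32·n

(7·n + 9·k + 2)·(2 − n + 5·k)·(−2·k − 8·n)
= (14·n − 7·n^2 + 35·k·n + 18·k − 9·k·n + 45·k^2 + 4 − 2·n + 10·k)·(−2·k − 8·n)    [distributive law]
= (12·n − 7·n^2 + 26·k·n + 28·k + 45·k^2 + 4)·(−2·k − 8·n)    [combine like terms]
= −24·k·n − 96·n^2 + 14·k·n^2 + 56·n^3 − 52·k^2·n − 208·k·n^2 − 56·k^2 − 224·k·n − 90·k^3 − 360·k^2·n − 8·k − 32·n    [distributive law]
= −248·k·n − 96·n^2 − 194·k·n^2 + 56·n^3 − 412·k^2·n − 56·k^2 − 90·k^3 − 8·k − 32·n    [combine like terms]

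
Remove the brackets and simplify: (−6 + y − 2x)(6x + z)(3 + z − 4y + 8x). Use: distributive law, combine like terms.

−108x − 90xz + 162xy − 324x² − 18z − 6z² + 27yz + 22xyz − 24xy² + 96x²y + yz² − 4y²z − 28x²z − 96x³ − 2xz²

(−6 + y − 2x)(6x + z)(3 + z − 4y + 8x)
= (−36x − 6z + 6xy + yz − 12x² − 2xz)(3 + z − 4y + 8x)    [distributive law]
= −108x − 36xz + 144xy − 288x² − 18z − 6z² + 24yz − 48xz + 18xy + 6xyz − 24xy² + 48x²y + 3yz + yz² − 4y²z + 8xyz − 36x² − 12x²z + 48x²y − 96x³ − 6xz − 2xz² + 8xyz − 16x²z    [distributive law]
= −108x − 90xz + 162xy − 324x² − 18z − 6z² + 27yz + 22xyz − 24xy² + 96x²y + yz² − 4y²z − 28x²z − 96x³ − 2xz²    [combine like terms]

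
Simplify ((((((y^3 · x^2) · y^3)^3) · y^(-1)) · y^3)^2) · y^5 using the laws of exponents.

((((((y^3 · x^2) · y^3)^3) · y^(-1)) · y^3)^2) · y^5
= ((((((y^3 · x^2) · y^3)^3) · y^(-1))^2) · ((y^3)^2)) · y^5    [power of a product]
= ((((((y^3 · x^2) · y^3)^3)^2) · ((y^(-1))^2)) · ((y^3)^2)) · y^5    [power of a product]
= (((((y^3 · x^2) · y^3)^6) · ((y^(-1))^2)) · ((y^3)^2)) · y^5    [power of a power]
= (((((y^3 · x^2)^6) · ((y^3)^6)) · ((y^(-1))^2)) · ((y^3)^2)) · y^5    [power of a product]
= ((((((y^3)^6) · ((x^2)^6)) · ((y^3)^6)) · ((y^(-1))^2)) · ((y^3)^2)) · y^5    [power of a product]
= ((((y^18 · ((x^2)^6)) · ((y^3)^6)) · ((y^(-1))^2)) · ((y^3)^2)) · y^5    [power of a power]
= ((((y^18 · x^12) · ((y^3)^6)) · ((y^(-1))^2)) · ((y^3)^2)) · y^5    [power of a power]
= ((((y^18 · x^12) · y^18) · ((y^(-1))^2)) · ((y^3)^2)) · y^5    [power of a power]
= ((((y^18 · x^12) · y^18) · y^(-2)) · ((y^3)^2)) · y^5    [power of a power]
= ((((y^18 · x^12) · y^18) · y^(-2)) · y^6) · y^5    [power of a power]
= x^12y^45    [product of powers]

x^12y^45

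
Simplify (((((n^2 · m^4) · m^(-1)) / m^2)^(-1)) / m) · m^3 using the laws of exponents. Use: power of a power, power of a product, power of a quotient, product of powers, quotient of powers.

(((((n^2 · m^4) · m^(-1)) / m^2)^(-1)) / m) · m^3
= (((((n^2 · m^4) · m^(-1))^(-1)) / ((m^2)^(-1))) / m) · m^3    [power of a quotient]
= (((((n^2 · m^4)^(-1)) · ((m^(-1))^(-1))) / ((m^2)^(-1))) / m) · m^3    [power of a product]
= ((((((n^2)^(-1)) · ((m^4)^(-1))) · ((m^(-1))^(-1))) / ((m^2)^(-1))) / m) · m^3    [power of a product]
= ((((n^(-2) · ((m^4)^(-1))) · ((m^(-1))^(-1))) / ((m^2)^(-1))) / m) · m^3    [power of a power]
= ((((n^(-2) · m^(-4)) · ((m^(-1))^(-1))) / ((m^2)^(-1))) / m) · m^3    [power of a power]
= ((((n^(-2) · m^(-4)) · m) / ((m^2)^(-1))) / m) · m^3    [power of a power]
= ((((n^(-2) · m^(-4)) · m) / m^(-2)) / m) · m^3    [power of a power]
= m·n^(-2)    [quotient of powers; product of powers]

m·n^(-2)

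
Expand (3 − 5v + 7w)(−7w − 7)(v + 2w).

(3 − 5v + 7w)(−7w − 7)(v + 2w)
= (−21w − 21 + 35vw + 35v − 49w² − 49w)(v + 2w)    [distributive law]
= (−70w − 21 + 35vw + 35v − 49w²)(v + 2w)    [combine like terms]
= −70vw − 140w² − 21v − 42w + 35v²w + 70vw² + 35v² + 70vw − 49vw² − 98w³    [distributive law]
= −140w² − 21v − 42w + 35v²w + 21vw² + 35v² − 98w³    [combine like terms]

−140w² − 21v − 42w + 35v²w + 21vw² + 35v² − 98w³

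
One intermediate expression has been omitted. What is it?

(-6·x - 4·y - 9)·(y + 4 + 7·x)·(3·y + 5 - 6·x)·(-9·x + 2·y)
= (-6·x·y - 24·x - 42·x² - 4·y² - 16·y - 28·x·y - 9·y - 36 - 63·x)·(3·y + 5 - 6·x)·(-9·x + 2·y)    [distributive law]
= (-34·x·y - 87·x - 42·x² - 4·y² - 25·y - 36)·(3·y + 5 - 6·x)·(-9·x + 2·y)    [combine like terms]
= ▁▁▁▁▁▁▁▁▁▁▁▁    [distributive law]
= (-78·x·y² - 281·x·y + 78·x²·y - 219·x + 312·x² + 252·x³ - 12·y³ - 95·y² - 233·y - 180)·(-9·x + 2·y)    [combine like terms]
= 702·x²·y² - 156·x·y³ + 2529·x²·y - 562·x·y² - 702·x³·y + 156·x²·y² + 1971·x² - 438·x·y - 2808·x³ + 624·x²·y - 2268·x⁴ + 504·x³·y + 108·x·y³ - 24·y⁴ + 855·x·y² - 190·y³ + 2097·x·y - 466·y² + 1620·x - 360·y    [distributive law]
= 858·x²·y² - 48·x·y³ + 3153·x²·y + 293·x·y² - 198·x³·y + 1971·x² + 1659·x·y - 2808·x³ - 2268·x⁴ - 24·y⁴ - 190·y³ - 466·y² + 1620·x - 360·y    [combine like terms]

By distributive law:

(-102·x·y² - 170·x·y + 204·x²·y - 261·x·y - 435·x + 522·x² - 126·x²·y - 210·x² + 252·x³ - 12·y³ - 20·y² + 24·x·y² - 75·y² - 125·y + 150·x·y - 108·y - 180 + 216·x)·(-9·x + 2·y)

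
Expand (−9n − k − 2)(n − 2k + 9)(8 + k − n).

(−9n − k − 2)(n − 2k + 9)(8 + k − n)
= (−9n^2 + 18kn − 81n − kn + 2k^2 − 9k − 2n + 4k − 18)(8 + k − n)    [distributive law]
= (−9n^2 + 17kn − 83n + 2k^2 − 5k − 18)(8 + k − n)    [combine like terms]
= −72n^2 − 9kn^2 + 9n^3 + 136kn + 17k^2n − 17kn^2 − 664n − 83kn + 83n^2 + 16k^2 + 2k^3 − 2k^2n − 40k − 5k^2 + 5kn − 144 − 18k + 18n    [distributive law]
= 11n^2 − 26kn^2 + 9n^3 + 58kn + 15k^2n − 646n + 11k^2 + 2k^3 − 58k − 144    [combine like terms]

11n^2 − 26kn^2 + 9n^3 + 58kn + 15k^2n − 646n + 11k^2 + 2k^3 − 58k − 144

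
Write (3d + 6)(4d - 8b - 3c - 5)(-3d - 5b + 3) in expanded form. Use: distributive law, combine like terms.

-36d^3 + 12bd^2 + 9d^2 + 120b^2d + 27bd + 27cd^2 + 45bcd + 27cd + 117d + 240b^2 + 6b + 90bc - 54c - 90

(3d + 6)(4d - 8b - 3c - 5)(-3d - 5b + 3)
= (12d^2 - 24bd - 9cd - 15d + 24d - 48b - 18c - 30)(-3d - 5b + 3)    [distributive law]
= (12d^2 - 24bd - 9cd + 9d - 48b - 18c - 30)(-3d - 5b + 3)    [combine like terms]
= -36d^3 - 60bd^2 + 36d^2 + 72bd^2 + 120b^2d - 72bd + 27cd^2 + 45bcd - 27cd - 27d^2 - 45bd + 27d + 144bd + 240b^2 - 144b + 54cd + 90bc - 54c + 90d + 150b - 90    [distributive law]
= -36d^3 + 12bd^2 + 9d^2 + 120b^2d + 27bd + 27cd^2 + 45bcd + 27cd + 117d + 240b^2 + 6b + 90bc - 54c - 90    [combine like terms]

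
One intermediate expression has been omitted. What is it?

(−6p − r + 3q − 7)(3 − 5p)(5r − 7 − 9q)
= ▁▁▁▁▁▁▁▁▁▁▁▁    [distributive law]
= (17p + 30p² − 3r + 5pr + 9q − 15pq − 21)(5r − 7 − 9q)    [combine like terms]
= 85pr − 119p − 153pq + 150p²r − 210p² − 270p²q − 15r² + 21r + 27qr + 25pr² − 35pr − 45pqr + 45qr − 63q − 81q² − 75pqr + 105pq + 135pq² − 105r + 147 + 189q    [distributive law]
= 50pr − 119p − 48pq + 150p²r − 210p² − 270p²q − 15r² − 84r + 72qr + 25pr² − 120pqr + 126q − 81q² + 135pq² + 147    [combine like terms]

After distributive law, the bracketed line is:

(−18p + 30p² − 3r + 5pr + 9q − 15pq − 21 + 35p)(5r − 7 − 9q)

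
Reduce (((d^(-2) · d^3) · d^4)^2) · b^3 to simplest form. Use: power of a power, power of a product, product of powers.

b^3d^10

(((d^(-2) · d^3) · d^4)^2) · b^3
= (((d^(-2) · d^3)^2) · ((d^4)^2)) · b^3    [power of a product]
= ((((d^(-2))^2) · ((d^3)^2)) · ((d^4)^2)) · b^3    [power of a product]
= ((d^(-4) · ((d^3)^2)) · ((d^4)^2)) · b^3    [power of a power]
= ((d^(-4) · d^6) · ((d^4)^2)) · b^3    [power of a power]
= (d^2 · ((d^4)^2)) · b^3    [product of powers]
= (d^2 · d^8) · b^3    [power of a power]
= d^10 · b^3    [product of powers]
= b^3d^10    [rearrange]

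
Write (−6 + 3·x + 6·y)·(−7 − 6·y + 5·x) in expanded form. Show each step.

42 − 6·y − 51·x + 12·x·y + 15·x^2 − 36·y^2

(−6 + 3·x + 6·y)·(−7 − 6·y + 5·x)
= 42 + 36·y − 30·x − 21·x − 18·x·y + 15·x^2 − 42·y − 36·y^2 + 30·x·y    [distributive law]
= 42 − 6·y − 51·x + 12·x·y + 15·x^2 − 36·y^2    [combine like terms]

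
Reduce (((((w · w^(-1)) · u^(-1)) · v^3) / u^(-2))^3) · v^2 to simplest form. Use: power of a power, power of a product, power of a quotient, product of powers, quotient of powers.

u^3·v^11

(((((w · w^(-1)) · u^(-1)) · v^3) / u^(-2))^3) · v^2
= (((((w · w^(-1)) · u^(-1)) · v^3)^3) / ((u^(-2))^3)) · v^2    [power of a quotient]
= (((((w · w^(-1)) · u^(-1))^3) · ((v^3)^3)) / ((u^(-2))^3)) · v^2    [power of a product]
= (((((w · w^(-1))^3) · ((u^(-1))^3)) · ((v^3)^3)) / ((u^(-2))^3)) · v^2    [power of a product]
= (((((w^3) · ((w^(-1))^3)) · ((u^(-1))^3)) · ((v^3)^3)) / ((u^(-2))^3)) · v^2    [power of a product]
= ((((w^3 · w^(-3)) · ((u^(-1))^3)) · ((v^3)^3)) / ((u^(-2))^3)) · v^2    [power of a power]
= (((w^0 · ((u^(-1))^3)) · ((v^3)^3)) / ((u^(-2))^3)) · v^2    [product of powers]
= (((w^0 · u^(-3)) · ((v^3)^3)) / ((u^(-2))^3)) · v^2    [power of a power]
= (((w^0 · u^(-3)) · v^9) / ((u^(-2))^3)) · v^2    [power of a power]
= (((w^0 · u^(-3)) · v^9) / u^(-6)) · v^2    [power of a power]
= u^3·v^11    [quotient of powers; product of powers]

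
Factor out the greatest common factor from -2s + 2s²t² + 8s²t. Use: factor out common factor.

-2s + 2s²t² + 8s²t
= 2(-s + s²t² + 4s²t)    [factor out 2]
= 2s(-1 + st² + 4st)    [factor out s]

2s(-1 + st² + 4st)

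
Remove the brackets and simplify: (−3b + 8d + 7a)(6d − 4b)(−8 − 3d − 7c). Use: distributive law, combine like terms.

400bd + 150bd^2 + 350bcd − 96b^2 − 36b^2d − 84b^2c − 384d^2 − 144d^3 − 336cd^2 − 336ad − 126ad^2 − 294acd + 224ab + 84abd + 196abc

(−3b + 8d + 7a)(6d − 4b)(−8 − 3d − 7c)
= (−18bd + 12b^2 + 48d^2 − 32bd + 42ad − 28ab)(−8 − 3d − 7c)    [distributive law]
= (−50bd + 12b^2 + 48d^2 + 42ad − 28ab)(−8 − 3d − 7c)    [combine like terms]
= 400bd + 150bd^2 + 350bcd − 96b^2 − 36b^2d − 84b^2c − 384d^2 − 144d^3 − 336cd^2 − 336ad − 126ad^2 − 294acd + 224ab + 84abd + 196abc    [distributive law]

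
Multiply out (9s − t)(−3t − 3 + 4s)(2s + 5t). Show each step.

(9s − t)(−3t − 3 + 4s)(2s + 5t)
= (−27st − 27s + 36s^2 + 3t^2 + 3t − 4st)(2s + 5t)    [distributive law]
= (−31st − 27s + 36s^2 + 3t^2 + 3t)(2s + 5t)    [combine like terms]
= −62s^2t − 155st^2 − 54s^2 − 135st + 72s^3 + 180s^2t + 6st^2 + 15t^3 + 6st + 15t^2    [distributive law]
= 118s^2t − 149st^2 − 54s^2 − 129st + 72s^3 + 15t^3 + 15t^2    [combine like terms]

118s^2t − 149st^2 − 54s^2 − 129st + 72s^3 + 15t^3 + 15t^2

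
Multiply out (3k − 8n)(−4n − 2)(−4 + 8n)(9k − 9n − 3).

−864k²n² + 3168kn³ + 288kn² + 216k² − 792kn − 72k − 2304n⁴ − 768n³ + 576n² + 192n

(3k − 8n)(−4n − 2)(−4 + 8n)(9k − 9n − 3)
= (−12kn − 6k + 32n² + 16n)(−4 + 8n)(9k − 9n − 3)    [distributive law]
= (48kn − 96kn² + 24k − 48kn − 128n² + 256n³ − 64n + 128n²)(9k − 9n − 3)    [distributive law]
= (−96kn² + 24k + 256n³ − 64n)(9k − 9n − 3)    [combine like terms]
= −864k²n² + 864kn³ + 288kn² + 216k² − 216kn − 72k + 2304kn³ − 2304n⁴ − 768n³ − 576kn + 576n² + 192n    [distributive law]
= −864k²n² + 3168kn³ + 288kn² + 216k² − 792kn − 72k − 2304n⁴ − 768n³ + 576n² + 192n    [combine like terms]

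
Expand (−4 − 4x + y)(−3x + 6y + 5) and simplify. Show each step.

(−4 − 4x + y)(−3x + 6y + 5)
= 12x − 24y − 20 + 12x^2 − 24xy − 20x − 3xy + 6y^2 + 5y    [distributive law]
= −8x − 19y − 20 + 12x^2 − 27xy + 6y^2    [combine like terms]

−8x − 19y − 20 + 12x^2 − 27xy + 6y^2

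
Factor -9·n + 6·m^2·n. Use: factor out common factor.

3·n(-3 + 2·m^2)

-9·n + 6·m^2·n
= 3(-3·n + 2·m^2·n)    [factor out 3]
= 3·n(-3 + 2·m^2)    [factor out n]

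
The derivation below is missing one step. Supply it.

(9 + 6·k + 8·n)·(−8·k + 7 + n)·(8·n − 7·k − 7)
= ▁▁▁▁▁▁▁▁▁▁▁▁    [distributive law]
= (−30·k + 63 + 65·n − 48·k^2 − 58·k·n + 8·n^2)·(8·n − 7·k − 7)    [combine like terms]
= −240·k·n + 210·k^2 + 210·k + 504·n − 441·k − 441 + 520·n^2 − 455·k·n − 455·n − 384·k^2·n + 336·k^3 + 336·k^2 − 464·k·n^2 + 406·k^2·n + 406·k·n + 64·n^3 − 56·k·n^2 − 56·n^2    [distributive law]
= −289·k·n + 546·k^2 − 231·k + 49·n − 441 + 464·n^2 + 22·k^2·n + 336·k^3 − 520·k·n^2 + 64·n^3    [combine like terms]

After distributive law, the bracketed line is:

(−72·k + 63 + 9·n − 48·k^2 + 42·k + 6·k·n − 64·k·n + 56·n + 8·n^2)·(8·n − 7·k − 7)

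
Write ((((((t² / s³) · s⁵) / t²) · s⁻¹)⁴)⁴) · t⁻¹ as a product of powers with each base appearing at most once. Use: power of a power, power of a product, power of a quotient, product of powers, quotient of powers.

((((((t² / s³) · s⁵) / t²) · s⁻¹)⁴)⁴) · t⁻¹
= (((((t² / s³) · s⁵) / t²) · s⁻¹)¹⁶) · t⁻¹    [power of a power]
= (((((t² / s³) · s⁵) / t²)¹⁶) · ((s⁻¹)¹⁶)) · t⁻¹    [power of a product]
= (((((t² / s³) · s⁵)¹⁶) / ((t²)¹⁶)) · ((s⁻¹)¹⁶)) · t⁻¹    [power of a quotient]
= (((((t² / s³)¹⁶) · ((s⁵)¹⁶)) / ((t²)¹⁶)) · ((s⁻¹)¹⁶)) · t⁻¹    [power of a product]
= ((((((t²)¹⁶) / ((s³)¹⁶)) · ((s⁵)¹⁶)) / ((t²)¹⁶)) · ((s⁻¹)¹⁶)) · t⁻¹    [power of a quotient]
= ((((t³² / ((s³)¹⁶)) · ((s⁵)¹⁶)) / ((t²)¹⁶)) · ((s⁻¹)¹⁶)) · t⁻¹    [power of a power]
= ((((t³² / s⁴⁸) · ((s⁵)¹⁶)) / ((t²)¹⁶)) · ((s⁻¹)¹⁶)) · t⁻¹    [power of a power]
= ((((t³² / s⁴⁸) · s⁸⁰) / ((t²)¹⁶)) · ((s⁻¹)¹⁶)) · t⁻¹    [power of a power]
= ((((t³² / s⁴⁸) · s⁸⁰) / t³²) · ((s⁻¹)¹⁶)) · t⁻¹    [power of a power]
= ((((t³² / s⁴⁸) · s⁸⁰) / t³²) · s⁻¹⁶) · t⁻¹    [power of a power]
= s¹⁶·t⁻¹    [quotient of powers; product of powers]

s¹⁶·t⁻¹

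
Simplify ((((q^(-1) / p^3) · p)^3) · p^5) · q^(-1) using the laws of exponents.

((((q^(-1) / p^3) · p)^3) · p^5) · q^(-1)
= ((((q^(-1) / p^3)^3) · (p^3)) · p^5) · q^(-1)    [power of a product]
= (((((q^(-1))^3) / ((p^3)^3)) · (p^3)) · p^5) · q^(-1)    [power of a quotient]
= (((q^(-3) / ((p^3)^3)) · (p^3)) · p^5) · q^(-1)    [power of a power]
= (((q^(-3) / p^9) · (p^3)) · p^5) · q^(-1)    [power of a power]
= p^(-1)q^(-4)    [quotient of powers; product of powers]

p^(-1)q^(-4)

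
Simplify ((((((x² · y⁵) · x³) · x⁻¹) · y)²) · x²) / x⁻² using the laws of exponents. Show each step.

((((((x² · y⁵) · x³) · x⁻¹) · y)²) · x²) / x⁻²
= ((((((x² · y⁵) · x³) · x⁻¹)²) · (y²)) · x²) / x⁻²    [power of a product]
= ((((((x² · y⁵) · x³)²) · ((x⁻¹)²)) · (y²)) · x²) / x⁻²    [power of a product]
= ((((((x² · y⁵)²) · ((x³)²)) · ((x⁻¹)²)) · (y²)) · x²) / x⁻²    [power of a product]
= (((((((x²)²) · ((y⁵)²)) · ((x³)²)) · ((x⁻¹)²)) · (y²)) · x²) / x⁻²    [power of a product]
= (((((x⁴ · ((y⁵)²)) · ((x³)²)) · ((x⁻¹)²)) · (y²)) · x²) / x⁻²    [power of a power]
= (((((x⁴ · y¹⁰) · ((x³)²)) · ((x⁻¹)²)) · (y²)) · x²) / x⁻²    [power of a power]
= (((((x⁴ · y¹⁰) · x⁶) · ((x⁻¹)²)) · (y²)) · x²) / x⁻²    [power of a power]
= (((((x⁴ · y¹⁰) · x⁶) · x⁻²) · (y²)) · x²) / x⁻²    [power of a power]
= x¹²·y¹²    [quotient of powers; product of powers]

x¹²·y¹²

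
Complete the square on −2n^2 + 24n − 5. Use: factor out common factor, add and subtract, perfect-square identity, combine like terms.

−2n^2 + 24n − 5
= −2(n^2 − 12n) − 5    [factor out -2 from the n-terms]
= −2(n^2 − 12n + 36 − 36) − 5    [add and subtract 36 inside the bracket]
= −2(n − 6)^2 + 72 − 5    [perfect-square identity]
= −2(n − 6)^2 + 67    [combine constants]

−2(n − 6)^2 + 67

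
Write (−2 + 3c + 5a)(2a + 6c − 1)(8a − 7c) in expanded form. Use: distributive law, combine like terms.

(−2 + 3c + 5a)(2a + 6c − 1)(8a − 7c)
= (−4a − 12c + 2 + 6ac + 18c^2 − 3c + 10a^2 + 30ac − 5a)(8a − 7c)    [distributive law]
= (−9a − 15c + 2 + 36ac + 18c^2 + 10a^2)(8a − 7c)    [combine like terms]
= −72a^2 + 63ac − 120ac + 105c^2 + 16a − 14c + 288a^2c − 252ac^2 + 144ac^2 − 126c^3 + 80a^3 − 70a^2c    [distributive law]
= −72a^2 − 57ac + 105c^2 + 16a − 14c + 218a^2c − 108ac^2 − 126c^3 + 80a^3    [combine like terms]

−72a^2 − 57ac + 105c^2 + 16a − 14c + 218a^2c − 108ac^2 − 126c^3 + 80a^3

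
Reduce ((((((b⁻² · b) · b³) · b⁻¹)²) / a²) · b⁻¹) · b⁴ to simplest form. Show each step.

((((((b⁻² · b) · b³) · b⁻¹)²) / a²) · b⁻¹) · b⁴
= ((((((b⁻² · b) · b³)²) · ((b⁻¹)²)) / a²) · b⁻¹) · b⁴    [power of a product]
= ((((((b⁻² · b)²) · ((b³)²)) · ((b⁻¹)²)) / a²) · b⁻¹) · b⁴    [power of a product]
= (((((((b⁻²)²) · (b²)) · ((b³)²)) · ((b⁻¹)²)) / a²) · b⁻¹) · b⁴    [power of a product]
= (((((b⁻⁴ · (b²)) · ((b³)²)) · ((b⁻¹)²)) / a²) · b⁻¹) · b⁴    [power of a power]
= ((((b⁻² · ((b³)²)) · ((b⁻¹)²)) / a²) · b⁻¹) · b⁴    [product of powers]
= ((((b⁻² · b⁶) · ((b⁻¹)²)) / a²) · b⁻¹) · b⁴    [power of a power]
= (((b⁴ · ((b⁻¹)²)) / a²) · b⁻¹) · b⁴    [product of powers]
= (((b⁴ · b⁻²) / a²) · b⁻¹) · b⁴    [power of a power]
= ((b² / a²) · b⁻¹) · b⁴    [product of powers]
= a⁻²b⁵    [quotient of powers; product of powers]

a⁻²b⁵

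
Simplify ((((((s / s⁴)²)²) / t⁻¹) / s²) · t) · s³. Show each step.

((((((s / s⁴)²)²) / t⁻¹) / s²) · t) · s³
= (((((s / s⁴)⁴) / t⁻¹) / s²) · t) · s³    [power of a power]
= (((((s⁴) / ((s⁴)⁴)) / t⁻¹) / s²) · t) · s³    [power of a quotient]
= ((((s⁴ / s¹⁶) / t⁻¹) / s²) · t) · s³    [power of a power]
= (((s⁻¹² / t⁻¹) / s²) · t) · s³    [quotient of powers]
= s⁻¹¹·t²    [quotient of powers; product of powers]

s⁻¹¹·t²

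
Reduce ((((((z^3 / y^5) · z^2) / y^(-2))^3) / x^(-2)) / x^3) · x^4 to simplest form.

((((((z^3 / y^5) · z^2) / y^(-2))^3) / x^(-2)) / x^3) · x^4
= ((((((z^3 / y^5) · z^2)^3) / ((y^(-2))^3)) / x^(-2)) / x^3) · x^4    [power of a quotient]
= ((((((z^3 / y^5)^3) · ((z^2)^3)) / ((y^(-2))^3)) / x^(-2)) / x^3) · x^4    [power of a product]
= (((((((z^3)^3) / ((y^5)^3)) · ((z^2)^3)) / ((y^(-2))^3)) / x^(-2)) / x^3) · x^4    [power of a quotient]
= (((((z^9 / ((y^5)^3)) · ((z^2)^3)) / ((y^(-2))^3)) / x^(-2)) / x^3) · x^4    [power of a power]
= (((((z^9 / y^15) · ((z^2)^3)) / ((y^(-2))^3)) / x^(-2)) / x^3) · x^4    [power of a power]
= (((((z^9 / y^15) · z^6) / ((y^(-2))^3)) / x^(-2)) / x^3) · x^4    [power of a power]
= (((((z^9 / y^15) · z^6) / y^(-6)) / x^(-2)) / x^3) · x^4    [power of a power]
= x^3·y^(-9)·z^15    [quotient of powers; product of powers]

x^3·y^(-9)·z^15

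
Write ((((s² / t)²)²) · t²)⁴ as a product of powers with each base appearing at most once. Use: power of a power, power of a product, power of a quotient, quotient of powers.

s³²·t⁻⁸

((((s² / t)²)²) · t²)⁴
= ((((s² / t)²)²)⁴) · ((t²)⁴)    [power of a product]
= (((s² / t)²)⁸) · ((t²)⁴)    [power of a power]
= ((s² / t)¹⁶) · ((t²)⁴)    [power of a power]
= (((s²)¹⁶) / (t¹⁶)) · ((t²)⁴)    [power of a quotient]
= (s³² / (t¹⁶)) · ((t²)⁴)    [power of a power]
= (s³² / t¹⁶) · t⁸    [power of a power]
= s³²·t⁻⁸    [quotient of powers]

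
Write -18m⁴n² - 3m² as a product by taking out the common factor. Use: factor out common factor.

-18m⁴n² - 3m²
= 3(-6m⁴n² - m²)    [factor out 3]
= 3m²(-6m²n² - 1)    [factor out m²]

3m²(-6m²n² - 1)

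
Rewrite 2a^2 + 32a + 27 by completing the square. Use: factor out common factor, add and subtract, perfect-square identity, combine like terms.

2(a + 8)^2 − 101

2a^2 + 32a + 27
= 2(a^2 + 16a) + 27    [factor out 2 from the a-terms]
= 2(a^2 + 16a + 64 − 64) + 27    [add and subtract 64 inside the bracket]
= 2(a + 8)^2 − 128 + 27    [perfect-square identity]
= 2(a + 8)^2 − 101    [combine constants]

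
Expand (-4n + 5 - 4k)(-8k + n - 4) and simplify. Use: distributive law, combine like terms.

28kn - 4n^2 + 21n - 24k - 20 + 32k^2

(-4n + 5 - 4k)(-8k + n - 4)
= 32kn - 4n^2 + 16n - 40k + 5n - 20 + 32k^2 - 4kn + 16k    [distributive law]
= 28kn - 4n^2 + 21n - 24k - 20 + 32k^2    [combine like terms]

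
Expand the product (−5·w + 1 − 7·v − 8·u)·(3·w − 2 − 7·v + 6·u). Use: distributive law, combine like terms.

−15·w² + 13·w + 14·v·w − 54·u·w − 2 + 7·v + 22·u + 49·v² + 14·u·v − 48·u²

(−5·w + 1 − 7·v − 8·u)·(3·w − 2 − 7·v + 6·u)
= −15·w² + 10·w + 35·v·w − 30·u·w + 3·w − 2 − 7·v + 6·u − 21·v·w + 14·v + 49·v² − 42·u·v − 24·u·w + 16·u + 56·u·v − 48·u²    [distributive law]
= −15·w² + 13·w + 14·v·w − 54·u·w − 2 + 7·v + 22·u + 49·v² + 14·u·v − 48·u²    [combine like terms]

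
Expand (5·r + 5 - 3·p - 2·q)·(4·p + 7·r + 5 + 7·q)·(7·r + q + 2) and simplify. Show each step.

(5·r + 5 - 3·p - 2·q)·(4·p + 7·r + 5 + 7·q)·(7·r + q + 2)
= (20·p·r + 35·r^2 + 25·r + 35·q·r + 20·p + 35·r + 25 + 35·q - 12·p^2 - 21·p·r - 15·p - 21·p·q - 8·p·q - 14·q·r - 10·q - 14·q^2)·(7·r + q + 2)    [distributive law]
= (-p·r + 35·r^2 + 60·r + 21·q·r + 5·p + 25 + 25·q - 12·p^2 - 29·p·q - 14·q^2)·(7·r + q + 2)    [combine like terms]
= -7·p·r^2 - p·q·r - 2·p·r + 245·r^3 + 35·q·r^2 + 70·r^2 + 420·r^2 + 60·q·r + 120·r + 147·q·r^2 + 21·q^2·r + 42·q·r + 35·p·r + 5·p·q + 10·p + 175·r + 25·q + 50 + 175·q·r + 25·q^2 + 50·q - 84·p^2·r - 12·p^2·q - 24·p^2 - 203·p·q·r - 29·p·q^2 - 58·p·q - 98·q^2·r - 14·q^3 - 28·q^2    [distributive law]
= -7·p·r^2 - 204·p·q·r + 33·p·r + 245·r^3 + 182·q·r^2 + 490·r^2 + 277·q·r + 295·r - 77·q^2·r - 53·p·q + 10·p + 75·q + 50 - 3·q^2 - 84·p^2·r - 12·p^2·q - 24·p^2 - 29·p·q^2 - 14·q^3    [combine like terms]

-7·p·r^2 - 204·p·q·r + 33·p·r + 245·r^3 + 182·q·r^2 + 490·r^2 + 277·q·r + 295·r - 77·q^2·r - 53·p·q + 10·p + 75·q + 50 - 3·q^2 - 84·p^2·r - 12·p^2·q - 24·p^2 - 29·p·q^2 - 14·q^3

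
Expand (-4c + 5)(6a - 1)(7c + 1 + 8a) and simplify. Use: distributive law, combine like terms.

(-4c + 5)(6a - 1)(7c + 1 + 8a)
= (-24ac + 4c + 30a - 5)(7c + 1 + 8a)    [distributive law]
= -168ac² - 24ac - 192a²c + 28c² + 4c + 32ac + 210ac + 30a + 240a² - 35c - 5 - 40a    [distributive law]
= -168ac² + 218ac - 192a²c + 28c² - 31c - 10a + 240a² - 5    [combine like terms]

-168ac² + 218ac - 192a²c + 28c² - 31c - 10a + 240a² - 5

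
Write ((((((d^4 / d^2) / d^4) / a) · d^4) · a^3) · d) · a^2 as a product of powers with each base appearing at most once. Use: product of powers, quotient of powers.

((((((d^4 / d^2) / d^4) / a) · d^4) · a^3) · d) · a^2
= (((((d^2 / d^4) / a) · d^4) · a^3) · d) · a^2    [quotient of powers]
= ((((d^(-2) / a) · d^4) · a^3) · d) · a^2    [quotient of powers]
= a^4d^3    [quotient of powers; product of powers]

a^4d^3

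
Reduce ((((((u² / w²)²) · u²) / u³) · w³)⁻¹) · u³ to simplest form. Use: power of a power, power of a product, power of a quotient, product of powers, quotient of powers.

w

((((((u² / w²)²) · u²) / u³) · w³)⁻¹) · u³
= ((((((u² / w²)²) · u²) / u³)⁻¹) · ((w³)⁻¹)) · u³    [power of a product]
= ((((((u² / w²)²) · u²)⁻¹) / ((u³)⁻¹)) · ((w³)⁻¹)) · u³    [power of a quotient]
= ((((((u² / w²)²)⁻¹) · ((u²)⁻¹)) / ((u³)⁻¹)) · ((w³)⁻¹)) · u³    [power of a product]
= (((((u² / w²)⁻²) · ((u²)⁻¹)) / ((u³)⁻¹)) · ((w³)⁻¹)) · u³    [power of a power]
= ((((((u²)⁻²) / ((w²)⁻²)) · ((u²)⁻¹)) / ((u³)⁻¹)) · ((w³)⁻¹)) · u³    [power of a quotient]
= ((((u⁻⁴ / ((w²)⁻²)) · ((u²)⁻¹)) / ((u³)⁻¹)) · ((w³)⁻¹)) · u³    [power of a power]
= ((((u⁻⁴ / w⁻⁴) · ((u²)⁻¹)) / ((u³)⁻¹)) · ((w³)⁻¹)) · u³    [power of a power]
= ((((u⁻⁴ / w⁻⁴) · u⁻²) / ((u³)⁻¹)) · ((w³)⁻¹)) · u³    [power of a power]
= ((((u⁻⁴ / w⁻⁴) · u⁻²) / u⁻³) · ((w³)⁻¹)) · u³    [power of a power]
= ((((u⁻⁴ / w⁻⁴) · u⁻²) / u⁻³) · w⁻³) · u³    [power of a power]
= w    [quotient of powers; product of powers]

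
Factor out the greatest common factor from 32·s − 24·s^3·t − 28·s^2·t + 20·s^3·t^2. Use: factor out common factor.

4·s(8 − 6·s^2·t − 7·s·t + 5·s^2·t^2)

32·s − 24·s^3·t − 28·s^2·t + 20·s^3·t^2
= 4(8·s − 6·s^3·t − 7·s^2·t + 5·s^3·t^2)    [factor out 4]
= 4·s(8 − 6·s^2·t − 7·s·t + 5·s^2·t^2)    [factor out s]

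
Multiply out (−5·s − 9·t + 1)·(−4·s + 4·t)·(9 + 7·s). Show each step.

(−5·s − 9·t + 1)·(−4·s + 4·t)·(9 + 7·s)
= (20·s² − 20·s·t + 36·s·t − 36·t² − 4·s + 4·t)·(9 + 7·s)    [distributive law]
= (20·s² + 16·s·t − 36·t² − 4·s + 4·t)·(9 + 7·s)    [combine like terms]
= 180·s² + 140·s³ + 144·s·t + 112·s²·t − 324·t² − 252·s·t² − 36·s − 28·s² + 36·t + 28·s·t    [distributive law]
= 152·s² + 140·s³ + 172·s·t + 112·s²·t − 324·t² − 252·s·t² − 36·s + 36·t    [combine like terms]

152·s² + 140·s³ + 172·s·t + 112·s²·t − 324·t² − 252·s·t² − 36·s + 36·t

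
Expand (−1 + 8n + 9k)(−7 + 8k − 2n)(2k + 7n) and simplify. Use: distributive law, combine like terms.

(−1 + 8n + 9k)(−7 + 8k − 2n)(2k + 7n)
= (7 − 8k + 2n − 56n + 64kn − 16n^2 − 63k + 72k^2 − 18kn)(2k + 7n)    [distributive law]
= (7 − 71k − 54n + 46kn − 16n^2 + 72k^2)(2k + 7n)    [combine like terms]
= 14k + 49n − 142k^2 − 497kn − 108kn − 378n^2 + 92k^2n + 322kn^2 − 32kn^2 − 112n^3 + 144k^3 + 504k^2n    [distributive law]
= 14k + 49n − 142k^2 − 605kn − 378n^2 + 596k^2n + 290kn^2 − 112n^3 + 144k^3    [combine like terms]

14k + 49n − 142k^2 − 605kn − 378n^2 + 596k^2n + 290kn^2 − 112n^3 + 144k^3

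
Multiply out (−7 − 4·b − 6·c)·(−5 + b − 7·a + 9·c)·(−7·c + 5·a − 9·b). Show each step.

(−7 − 4·b − 6·c)·(−5 + b − 7·a + 9·c)·(−7·c + 5·a − 9·b)
= (35 − 7·b + 49·a − 63·c + 20·b − 4·b^2 + 28·a·b − 36·b·c + 30·c − 6·b·c + 42·a·c − 54·c^2)·(−7·c + 5·a − 9·b)    [distributive law]
= (35 + 13·b + 49·a − 33·c − 4·b^2 + 28·a·b − 42·b·c + 42·a·c − 54·c^2)·(−7·c + 5·a − 9·b)    [combine like terms]
= −245·c + 175·a − 315·b − 91·b·c + 65·a·b − 117·b^2 − 343·a·c + 245·a^2 − 441·a·b + 231·c^2 − 165·a·c + 297·b·c + 28·b^2·c − 20·a·b^2 + 36·b^3 − 196·a·b·c + 140·a^2·b − 252·a·b^2 + 294·b·c^2 − 210·a·b·c + 378·b^2·c − 294·a·c^2 + 210·a^2·c − 378·a·b·c + 378·c^3 − 270·a·c^2 + 486·b·c^2    [distributive law]
= −245·c + 175·a − 315·b + 206·b·c − 376·a·b − 117·b^2 − 508·a·c + 245·a^2 + 231·c^2 + 406·b^2·c − 272·a·b^2 + 36·b^3 − 784·a·b·c + 140·a^2·b + 780·b·c^2 − 564·a·c^2 + 210·a^2·c + 378·c^3    [combine like terms]

−245·c + 175·a − 315·b + 206·b·c − 376·a·b − 117·b^2 − 508·a·c + 245·a^2 + 231·c^2 + 406·b^2·c − 272·a·b^2 + 36·b^3 − 784·a·b·c + 140·a^2·b + 780·b·c^2 − 564·a·c^2 + 210·a^2·c + 378·c^3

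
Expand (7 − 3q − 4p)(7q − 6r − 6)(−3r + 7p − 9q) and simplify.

(7 − 3q − 4p)(7q − 6r − 6)(−3r + 7p − 9q)
= (49q − 42r − 42 − 21q^2 + 18qr + 18q − 28pq + 24pr + 24p)(−3r + 7p − 9q)    [distributive law]
= (67q − 42r − 42 − 21q^2 + 18qr − 28pq + 24pr + 24p)(−3r + 7p − 9q)    [combine like terms]
= −201qr + 469pq − 603q^2 + 126r^2 − 294pr + 378qr + 126r − 294p + 378q + 63q^2r − 147pq^2 + 189q^3 − 54qr^2 + 126pqr − 162q^2r + 84pqr − 196p^2q + 252pq^2 − 72pr^2 + 168p^2r − 216pqr − 72pr + 168p^2 − 216pq    [distributive law]
= 177qr + 253pq − 603q^2 + 126r^2 − 366pr + 126r − 294p + 378q − 99q^2r + 105pq^2 + 189q^3 − 54qr^2 − 6pqr − 196p^2q − 72pr^2 + 168p^2r + 168p^2    [combine like terms]

177qr + 253pq − 603q^2 + 126r^2 − 366pr + 126r − 294p + 378q − 99q^2r + 105pq^2 + 189q^3 − 54qr^2 − 6pqr − 196p^2q − 72pr^2 + 168p^2r + 168p^2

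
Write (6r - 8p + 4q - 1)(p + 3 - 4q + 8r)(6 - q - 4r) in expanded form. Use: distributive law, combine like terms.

-248pr - 86pqr + 232pr^2 + 72r - 26qr + 248r^2 + 56q^2r - 80qr^2 - 192r^3 - 48p^2 + 8p^2q + 32p^2r - 150p + 241pq - 36pq^2 + 99q - 112q^2 + 16q^3 - 18

(6r - 8p + 4q - 1)(p + 3 - 4q + 8r)(6 - q - 4r)
= (6pr + 18r - 24qr + 48r^2 - 8p^2 - 24p + 32pq - 64pr + 4pq + 12q - 16q^2 + 32qr - p - 3 + 4q - 8r)(6 - q - 4r)    [distributive law]
= (-58pr + 10r + 8qr + 48r^2 - 8p^2 - 25p + 36pq + 16q - 16q^2 - 3)(6 - q - 4r)    [combine like terms]
= -348pr + 58pqr + 232pr^2 + 60r - 10qr - 40r^2 + 48qr - 8q^2r - 32qr^2 + 288r^2 - 48qr^2 - 192r^3 - 48p^2 + 8p^2q + 32p^2r - 150p + 25pq + 100pr + 216pq - 36pq^2 - 144pqr + 96q - 16q^2 - 64qr - 96q^2 + 16q^3 + 64q^2r - 18 + 3q + 12r    [distributive law]
= -248pr - 86pqr + 232pr^2 + 72r - 26qr + 248r^2 + 56q^2r - 80qr^2 - 192r^3 - 48p^2 + 8p^2q + 32p^2r - 150p + 241pq - 36pq^2 + 99q - 112q^2 + 16q^3 - 18    [combine like terms]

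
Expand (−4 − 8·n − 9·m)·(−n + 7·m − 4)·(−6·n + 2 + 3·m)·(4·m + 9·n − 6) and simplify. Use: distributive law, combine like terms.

−2942·m·n^2 − 1512·n^3 + 984·n^2 + 684·m·n + 432·n − 2476·m^2·n + 868·m^2 − 256·m + 726·m^3 − 192 + 2562·m·n^3 − 432·n^4 + 3357·m^2·n^2 − 753·m^3·n − 756·m^4

(−4 − 8·n − 9·m)·(−n + 7·m − 4)·(−6·n + 2 + 3·m)·(4·m + 9·n − 6)
= (4·n − 28·m + 16 + 8·n^2 − 56·m·n + 32·n + 9·m·n − 63·m^2 + 36·m)·(−6·n + 2 + 3·m)·(4·m + 9·n − 6)    [distributive law]
= (36·n + 8·m + 16 + 8·n^2 − 47·m·n − 63·m^2)·(−6·n + 2 + 3·m)·(4·m + 9·n − 6)    [combine like terms]
= (−216·n^2 + 72·n + 108·m·n − 48·m·n + 16·m + 24·m^2 − 96·n + 32 + 48·m − 48·n^3 + 16·n^2 + 24·m·n^2 + 282·m·n^2 − 94·m·n − 141·m^2·n + 378·m^2·n − 126·m^2 − 189·m^3)·(4·m + 9·n − 6)    [distributive law]
= (−200·n^2 − 24·n − 34·m·n + 64·m − 102·m^2 + 32 − 48·n^3 + 306·m·n^2 + 237·m^2·n − 189·m^3)·(4·m + 9·n − 6)    [combine like terms]
= −800·m·n^2 − 1800·n^3 + 1200·n^2 − 96·m·n − 216·n^2 + 144·n − 136·m^2·n − 306·m·n^2 + 204·m·n + 256·m^2 + 576·m·n − 384·m − 408·m^3 − 918·m^2·n + 612·m^2 + 128·m + 288·n − 192 − 192·m·n^3 − 432·n^4 + 288·n^3 + 1224·m^2·n^2 + 2754·m·n^3 − 1836·m·n^2 + 948·m^3·n + 2133·m^2·n^2 − 1422·m^2·n − 756·m^4 − 1701·m^3·n + 1134·m^3    [distributive law]
= −2942·m·n^2 − 1512·n^3 + 984·n^2 + 684·m·n + 432·n − 2476·m^2·n + 868·m^2 − 256·m + 726·m^3 − 192 + 2562·m·n^3 − 432·n^4 + 3357·m^2·n^2 − 753·m^3·n − 756·m^4    [combine like terms]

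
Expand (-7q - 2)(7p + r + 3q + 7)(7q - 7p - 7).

-196pq^2 + 343p^2q + 630pq - 49q^2r + 49pqr + 35qr - 147q^3 - 238q^2 + 287q + 98p^2 + 196p + 14pr + 14r + 98

(-7q - 2)(7p + r + 3q + 7)(7q - 7p - 7)
= (-49pq - 7qr - 21q^2 - 49q - 14p - 2r - 6q - 14)(7q - 7p - 7)    [distributive law]
= (-49pq - 7qr - 21q^2 - 55q - 14p - 2r - 14)(7q - 7p - 7)    [combine like terms]
= -343pq^2 + 343p^2q + 343pq - 49q^2r + 49pqr + 49qr - 147q^3 + 147pq^2 + 147q^2 - 385q^2 + 385pq + 385q - 98pq + 98p^2 + 98p - 14qr + 14pr + 14r - 98q + 98p + 98    [distributive law]
= -196pq^2 + 343p^2q + 630pq - 49q^2r + 49pqr + 35qr - 147q^3 - 238q^2 + 287q + 98p^2 + 196p + 14pr + 14r + 98    [combine like terms]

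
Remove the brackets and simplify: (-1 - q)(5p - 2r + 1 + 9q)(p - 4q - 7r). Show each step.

(-1 - q)(5p - 2r + 1 + 9q)(p - 4q - 7r)
= (-5p + 2r - 1 - 9q - 5pq + 2qr - q - 9q^2)(p - 4q - 7r)    [distributive law]
= (-5p + 2r - 1 - 10q - 5pq + 2qr - 9q^2)(p - 4q - 7r)    [combine like terms]
= -5p^2 + 20pq + 35pr + 2pr - 8qr - 14r^2 - p + 4q + 7r - 10pq + 40q^2 + 70qr - 5p^2q + 20pq^2 + 35pqr + 2pqr - 8q^2r - 14qr^2 - 9pq^2 + 36q^3 + 63q^2r    [distributive law]
= -5p^2 + 10pq + 37pr + 62qr - 14r^2 - p + 4q + 7r + 40q^2 - 5p^2q + 11pq^2 + 37pqr + 55q^2r - 14qr^2 + 36q^3    [combine like terms]

-5p^2 + 10pq + 37pr + 62qr - 14r^2 - p + 4q + 7r + 40q^2 - 5p^2q + 11pq^2 + 37pqr + 55q^2r - 14qr^2 + 36q^3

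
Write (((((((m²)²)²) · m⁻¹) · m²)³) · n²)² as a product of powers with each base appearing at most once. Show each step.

m⁵⁴·n⁴

(((((((m²)²)²) · m⁻¹) · m²)³) · n²)²
= (((((((m²)²)²) · m⁻¹) · m²)³)²) · ((n²)²)    [power of a product]
= ((((((m²)²)²) · m⁻¹) · m²)⁶) · ((n²)²)    [power of a power]
= ((((((m²)²)²) · m⁻¹)⁶) · ((m²)⁶)) · ((n²)²)    [power of a product]
= ((((((m²)²)²)⁶) · ((m⁻¹)⁶)) · ((m²)⁶)) · ((n²)²)    [power of a product]
= (((((m²)²)¹²) · ((m⁻¹)⁶)) · ((m²)⁶)) · ((n²)²)    [power of a power]
= ((((m²)²⁴) · ((m⁻¹)⁶)) · ((m²)⁶)) · ((n²)²)    [power of a power]
= ((m⁴⁸ · ((m⁻¹)⁶)) · ((m²)⁶)) · ((n²)²)    [power of a power]
= ((m⁴⁸ · m⁻⁶) · ((m²)⁶)) · ((n²)²)    [power of a power]
= (m⁴² · ((m²)⁶)) · ((n²)²)    [product of powers]
= (m⁴² · m¹²) · ((n²)²)    [power of a power]
= m⁵⁴ · ((n²)²)    [product of powers]
= m⁵⁴ · n⁴    [power of a power]
= m⁵⁴·n⁴    [rearrange]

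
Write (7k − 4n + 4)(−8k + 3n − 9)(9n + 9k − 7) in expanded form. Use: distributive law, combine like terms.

−27k^2n − 504k^3 − 463k^2 + 369kn^2 − 794kn + 341k − 108n^3 + 516n^2 − 660n + 252

(7k − 4n + 4)(−8k + 3n − 9)(9n + 9k − 7)
= (−56k^2 + 21kn − 63k + 32kn − 12n^2 + 36n − 32k + 12n − 36)(9n + 9k − 7)    [distributive law]
= (−56k^2 + 53kn − 95k − 12n^2 + 48n − 36)(9n + 9k − 7)    [combine like terms]
= −504k^2n − 504k^3 + 392k^2 + 477kn^2 + 477k^2n − 371kn − 855kn − 855k^2 + 665k − 108n^3 − 108kn^2 + 84n^2 + 432n^2 + 432kn − 336n − 324n − 324k + 252    [distributive law]
= −27k^2n − 504k^3 − 463k^2 + 369kn^2 − 794kn + 341k − 108n^3 + 516n^2 − 660n + 252    [combine like terms]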